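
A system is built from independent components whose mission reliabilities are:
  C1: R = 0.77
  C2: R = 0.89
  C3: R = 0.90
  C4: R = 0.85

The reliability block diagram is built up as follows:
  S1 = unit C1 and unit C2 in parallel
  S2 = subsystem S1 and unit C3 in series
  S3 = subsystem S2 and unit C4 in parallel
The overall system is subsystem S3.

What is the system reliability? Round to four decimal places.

0.9816

Parallel (C1 and C2): 1 − (1 − 0.770000)(1 − 0.890000) = 0.974700
Series ([0.974700] and C3): 0.974700 × 0.900000 = 0.877230
Parallel ([0.877230] and C4): 1 − (1 − 0.877230)(1 − 0.850000) = 0.9816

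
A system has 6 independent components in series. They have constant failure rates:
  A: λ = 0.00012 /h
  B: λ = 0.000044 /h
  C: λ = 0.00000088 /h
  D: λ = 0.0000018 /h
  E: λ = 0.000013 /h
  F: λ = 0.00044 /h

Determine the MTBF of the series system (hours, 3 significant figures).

Series of exponential components: λ_sys = Σ λ_i
λ_sys = 0.00012 + 0.000044 + 0.00000088 + 0.0000018 + 0.000013 + 0.00044 = 6.1968e-04 /h
MTBF = 1 / λ_sys = 1610 h

1610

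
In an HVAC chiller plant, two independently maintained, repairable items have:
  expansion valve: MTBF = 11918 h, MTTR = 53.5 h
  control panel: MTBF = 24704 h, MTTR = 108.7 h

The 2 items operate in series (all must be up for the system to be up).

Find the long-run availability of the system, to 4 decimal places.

A(expansion valve) = MTBF/(MTBF+MTTR) = 11918/(11918+53.5) = 0.995531
A(control panel) = MTBF/(MTBF+MTTR) = 24704/(24704+108.7) = 0.995619
Series availability: 0.995531 × 0.995619 = 0.9912

0.9912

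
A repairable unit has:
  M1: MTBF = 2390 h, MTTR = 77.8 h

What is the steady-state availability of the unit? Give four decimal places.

A(M1) = MTBF/(MTBF+MTTR) = 2390/(2390+77.8) = 0.9685

0.9685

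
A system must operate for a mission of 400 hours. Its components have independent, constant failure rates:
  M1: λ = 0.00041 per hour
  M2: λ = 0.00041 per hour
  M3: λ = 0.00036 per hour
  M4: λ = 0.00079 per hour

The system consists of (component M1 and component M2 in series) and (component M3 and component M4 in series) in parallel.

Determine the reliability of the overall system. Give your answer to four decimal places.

R(M1) = exp(−0.00041 × 400) = 0.848742
R(M2) = exp(−0.00041 × 400) = 0.848742
R(M3) = exp(−0.00036 × 400) = 0.865888
R(M4) = exp(−0.00079 × 400) = 0.729059
Series (M1 and M2): 0.848742 × 0.848742 = 0.720363
Series (M3 and M4): 0.865888 × 0.729059 = 0.631283
Parallel ([0.720363] and [0.631283]): 1 − (1 − 0.720363)(1 − 0.631283) = 0.8969

0.8969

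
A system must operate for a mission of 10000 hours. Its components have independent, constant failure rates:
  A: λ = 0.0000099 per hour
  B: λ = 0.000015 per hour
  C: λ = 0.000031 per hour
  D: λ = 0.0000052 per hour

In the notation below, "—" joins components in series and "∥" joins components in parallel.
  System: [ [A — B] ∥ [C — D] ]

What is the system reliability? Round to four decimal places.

R(A) = exp(−0.0000099 × 10000) = 0.905743
R(B) = exp(−0.000015 × 10000) = 0.860708
R(C) = exp(−0.000031 × 10000) = 0.733447
R(D) = exp(−0.0000052 × 10000) = 0.949329
Series (A and B): 0.905743 × 0.860708 = 0.779580
Series (C and D): 0.733447 × 0.949329 = 0.696283
Parallel ([0.779580] and [0.696283]): 1 − (1 − 0.779580)(1 − 0.696283) = 0.9331

0.9331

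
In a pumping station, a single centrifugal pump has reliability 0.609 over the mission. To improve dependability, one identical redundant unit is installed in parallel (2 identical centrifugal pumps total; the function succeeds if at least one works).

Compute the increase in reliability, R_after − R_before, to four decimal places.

0.2381

R_before = 0.609
R_after = 1 − (1 − 0.609)^2 = 0.8471
ΔR = 0.8471 − 0.609 = 0.2381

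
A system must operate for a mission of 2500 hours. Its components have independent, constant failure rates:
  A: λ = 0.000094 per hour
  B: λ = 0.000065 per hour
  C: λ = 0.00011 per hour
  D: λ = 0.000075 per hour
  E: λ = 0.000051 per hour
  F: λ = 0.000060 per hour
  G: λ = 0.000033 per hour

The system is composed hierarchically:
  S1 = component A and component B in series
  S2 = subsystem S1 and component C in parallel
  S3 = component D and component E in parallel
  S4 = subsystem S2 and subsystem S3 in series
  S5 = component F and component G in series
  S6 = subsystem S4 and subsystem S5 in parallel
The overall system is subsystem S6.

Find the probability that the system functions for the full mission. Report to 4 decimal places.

R(A) = exp(−0.000094 × 2500) = 0.790571
R(B) = exp(−0.000065 × 2500) = 0.850016
R(C) = exp(−0.00011 × 2500) = 0.759572
R(D) = exp(−0.000075 × 2500) = 0.829029
R(E) = exp(−0.000051 × 2500) = 0.880293
R(F) = exp(−0.000060 × 2500) = 0.860708
R(G) = exp(−0.000033 × 2500) = 0.920811
Series (A and B): 0.790571 × 0.850016 = 0.671998
Parallel ([0.671998] and C): 1 − (1 − 0.671998)(1 − 0.759572) = 0.921139
Parallel (D and E): 1 − (1 − 0.829029)(1 − 0.880293) = 0.979534
Series ([0.921139] and [0.979534]): 0.921139 × 0.979534 = 0.902287
Series (F and G): 0.860708 × 0.920811 = 0.792549
Parallel ([0.902287] and [0.792549]): 1 − (1 − 0.902287)(1 − 0.792549) = 0.9797

0.9797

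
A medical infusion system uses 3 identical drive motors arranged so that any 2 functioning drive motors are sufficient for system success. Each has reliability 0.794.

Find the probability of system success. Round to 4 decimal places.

R = Σ_{i=2}^{3} C(3,i) p^i (1−p)^{3−i} with p = 0.794
C(3,2)·0.794^2·0.206^1 = 0.389609
C(3,3)·0.794^3·0.206^0 = 0.500566
Sum = 0.8902

0.8902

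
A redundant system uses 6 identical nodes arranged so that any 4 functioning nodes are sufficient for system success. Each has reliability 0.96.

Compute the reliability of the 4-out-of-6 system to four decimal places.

R = Σ_{i=4}^{6} C(6,i) p^i (1−p)^{6−i} with p = 0.96
C(6,4)·0.96^4·0.04^2 = 0.020384
C(6,5)·0.96^5·0.04^1 = 0.195689
C(6,6)·0.96^6·0.04^0 = 0.782758
Sum = 0.9988

0.9988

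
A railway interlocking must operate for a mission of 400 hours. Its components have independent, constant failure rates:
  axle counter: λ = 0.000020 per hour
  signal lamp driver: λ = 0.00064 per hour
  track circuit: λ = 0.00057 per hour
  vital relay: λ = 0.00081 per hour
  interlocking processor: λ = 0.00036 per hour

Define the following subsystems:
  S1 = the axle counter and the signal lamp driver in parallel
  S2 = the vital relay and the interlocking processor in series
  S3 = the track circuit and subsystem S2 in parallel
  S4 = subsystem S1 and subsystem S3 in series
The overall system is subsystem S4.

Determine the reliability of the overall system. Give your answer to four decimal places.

R(axle counter) = exp(−0.000020 × 400) = 0.992032
R(signal lamp driver) = exp(−0.00064 × 400) = 0.774142
R(track circuit) = exp(−0.00057 × 400) = 0.796124
R(vital relay) = exp(−0.00081 × 400) = 0.723250
R(interlocking processor) = exp(−0.00036 × 400) = 0.865888
Parallel (axle counter and signal lamp driver): 1 − (1 − 0.992032)(1 − 0.774142) = 0.998200
Series (vital relay and interlocking processor): 0.723250 × 0.865888 = 0.626253
Parallel (track circuit and [0.626253]): 1 − (1 − 0.796124)(1 − 0.626253) = 0.923802
Series ([0.998200] and [0.923802]): 0.998200 × 0.923802 = 0.9221

0.9221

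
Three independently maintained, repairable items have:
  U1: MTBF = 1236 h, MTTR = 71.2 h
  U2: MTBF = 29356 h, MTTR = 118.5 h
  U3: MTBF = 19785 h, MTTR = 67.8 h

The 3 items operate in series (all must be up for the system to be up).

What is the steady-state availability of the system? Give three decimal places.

0.939

A(U1) = MTBF/(MTBF+MTTR) = 1236/(1236+71.2) = 0.945532
A(U2) = MTBF/(MTBF+MTTR) = 29356/(29356+118.5) = 0.995980
A(U3) = MTBF/(MTBF+MTTR) = 19785/(19785+67.8) = 0.996585
Series availability: 0.945532 × 0.995980 × 0.996585 = 0.939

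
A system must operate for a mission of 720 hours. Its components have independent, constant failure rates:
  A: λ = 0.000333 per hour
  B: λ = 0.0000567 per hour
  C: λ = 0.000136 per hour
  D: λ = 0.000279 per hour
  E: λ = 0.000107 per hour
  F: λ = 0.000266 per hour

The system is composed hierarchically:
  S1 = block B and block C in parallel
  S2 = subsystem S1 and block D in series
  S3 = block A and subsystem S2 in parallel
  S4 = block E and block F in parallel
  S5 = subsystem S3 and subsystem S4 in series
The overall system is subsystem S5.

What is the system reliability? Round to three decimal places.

R(A) = exp(−0.000333 × 720) = 0.78682
R(B) = exp(−0.0000567 × 720) = 0.96000
R(C) = exp(−0.000136 × 720) = 0.90672
R(D) = exp(−0.000279 × 720) = 0.81801
R(E) = exp(−0.000107 × 720) = 0.92585
R(F) = exp(−0.000266 × 720) = 0.82570
Parallel (B and C): 1 − (1 − 0.96000)(1 − 0.90672) = 0.99627
Series ([0.99627] and D): 0.99627 × 0.81801 = 0.81496
Parallel (A and [0.81496]): 1 − (1 − 0.78682)(1 − 0.81496) = 0.96055
Parallel (E and F): 1 − (1 − 0.92585)(1 − 0.82570) = 0.98708
Series ([0.96055] and [0.98708]): 0.96055 × 0.98708 = 0.948

0.948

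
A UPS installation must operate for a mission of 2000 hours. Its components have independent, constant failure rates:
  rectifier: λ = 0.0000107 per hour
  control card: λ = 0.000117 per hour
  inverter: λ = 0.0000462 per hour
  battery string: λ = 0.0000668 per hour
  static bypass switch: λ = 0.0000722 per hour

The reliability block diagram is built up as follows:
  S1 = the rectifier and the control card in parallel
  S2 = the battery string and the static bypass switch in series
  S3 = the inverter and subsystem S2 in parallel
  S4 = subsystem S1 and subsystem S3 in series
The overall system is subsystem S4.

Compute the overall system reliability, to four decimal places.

0.9743

R(rectifier) = exp(−0.0000107 × 2000) = 0.978827
R(control card) = exp(−0.000117 × 2000) = 0.791362
R(inverter) = exp(−0.0000462 × 2000) = 0.911740
R(battery string) = exp(−0.0000668 × 2000) = 0.874940
R(static bypass switch) = exp(−0.0000722 × 2000) = 0.865541
Parallel (rectifier and control card): 1 − (1 − 0.978827)(1 − 0.791362) = 0.995583
Series (battery string and static bypass switch): 0.874940 × 0.865541 = 0.757296
Parallel (inverter and [0.757296]): 1 − (1 − 0.911740)(1 − 0.757296) = 0.978579
Series ([0.995583] and [0.978579]): 0.995583 × 0.978579 = 0.9743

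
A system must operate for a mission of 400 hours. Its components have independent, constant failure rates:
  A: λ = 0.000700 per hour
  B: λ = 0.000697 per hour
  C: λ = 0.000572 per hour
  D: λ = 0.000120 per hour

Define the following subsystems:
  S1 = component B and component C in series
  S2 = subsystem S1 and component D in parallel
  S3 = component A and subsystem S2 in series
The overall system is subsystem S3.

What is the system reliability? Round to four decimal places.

0.7417

R(A) = exp(−0.000700 × 400) = 0.755784
R(B) = exp(−0.000697 × 400) = 0.756691
R(C) = exp(−0.000572 × 400) = 0.795488
R(D) = exp(−0.000120 × 400) = 0.953134
Series (B and C): 0.756691 × 0.795488 = 0.601939
Parallel ([0.601939] and D): 1 − (1 − 0.601939)(1 − 0.953134) = 0.981344
Series (A and [0.981344]): 0.755784 × 0.981344 = 0.7417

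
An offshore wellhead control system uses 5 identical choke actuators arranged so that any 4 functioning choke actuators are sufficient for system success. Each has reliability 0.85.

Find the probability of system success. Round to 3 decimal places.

0.835

R = Σ_{i=4}^{5} C(5,i) p^i (1−p)^{5−i} with p = 0.85
C(5,4)·0.85^4·0.15^1 = 0.39150
C(5,5)·0.85^5·0.15^0 = 0.44371
Sum = 0.835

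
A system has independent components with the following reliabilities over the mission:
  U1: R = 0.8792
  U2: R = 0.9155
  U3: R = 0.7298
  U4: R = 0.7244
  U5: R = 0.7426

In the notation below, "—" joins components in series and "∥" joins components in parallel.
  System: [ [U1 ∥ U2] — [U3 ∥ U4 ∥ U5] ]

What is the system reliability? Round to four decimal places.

0.9708

Parallel (U1 and U2): 1 − (1 − 0.879200)(1 − 0.915500) = 0.989792
Parallel (U3, U4, and U5): 1 − (1 − 0.729800)(1 − 0.724400)(1 − 0.742600) = 0.980832
Series ([0.989792] and [0.980832]): 0.989792 × 0.980832 = 0.9708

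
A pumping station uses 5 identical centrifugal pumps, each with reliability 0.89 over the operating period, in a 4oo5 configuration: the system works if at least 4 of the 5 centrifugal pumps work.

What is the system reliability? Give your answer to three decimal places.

R = Σ_{i=4}^{5} C(5,i) p^i (1−p)^{5−i} with p = 0.89
C(5,4)·0.89^4·0.11^1 = 0.34508
C(5,5)·0.89^5·0.11^0 = 0.55841
Sum = 0.903

0.903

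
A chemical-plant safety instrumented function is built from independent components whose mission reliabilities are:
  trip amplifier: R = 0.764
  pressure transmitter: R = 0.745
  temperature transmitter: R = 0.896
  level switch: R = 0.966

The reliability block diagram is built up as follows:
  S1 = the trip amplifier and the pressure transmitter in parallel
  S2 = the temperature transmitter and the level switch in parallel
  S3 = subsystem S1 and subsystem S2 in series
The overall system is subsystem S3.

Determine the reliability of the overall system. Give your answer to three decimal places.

Parallel (trip amplifier and pressure transmitter): 1 − (1 − 0.76400)(1 − 0.74500) = 0.93982
Parallel (temperature transmitter and level switch): 1 − (1 − 0.89600)(1 − 0.96600) = 0.99646
Series ([0.93982] and [0.99646]): 0.93982 × 0.99646 = 0.936

0.936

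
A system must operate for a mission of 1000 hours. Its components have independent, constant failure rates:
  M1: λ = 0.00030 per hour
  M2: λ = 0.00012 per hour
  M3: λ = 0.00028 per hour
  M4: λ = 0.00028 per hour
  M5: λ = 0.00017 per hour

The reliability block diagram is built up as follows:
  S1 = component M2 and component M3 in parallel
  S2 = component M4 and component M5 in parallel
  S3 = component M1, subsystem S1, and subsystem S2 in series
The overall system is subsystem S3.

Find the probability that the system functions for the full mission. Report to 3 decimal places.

0.693

R(M1) = exp(−0.00030 × 1000) = 0.74082
R(M2) = exp(−0.00012 × 1000) = 0.88692
R(M3) = exp(−0.00028 × 1000) = 0.75578
R(M4) = exp(−0.00028 × 1000) = 0.75578
R(M5) = exp(−0.00017 × 1000) = 0.84366
Parallel (M2 and M3): 1 − (1 − 0.88692)(1 − 0.75578) = 0.97238
Parallel (M4 and M5): 1 − (1 − 0.75578)(1 − 0.84366) = 0.96182
Series (M1, [0.97238], and [0.96182]): 0.74082 × 0.97238 × 0.96182 = 0.693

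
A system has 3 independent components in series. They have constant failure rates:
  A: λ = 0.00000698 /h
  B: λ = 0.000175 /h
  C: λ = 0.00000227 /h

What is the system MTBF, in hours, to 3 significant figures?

5430

Series of exponential components: λ_sys = Σ λ_i
λ_sys = 0.00000698 + 0.000175 + 0.00000227 = 1.8425e-04 /h
MTBF = 1 / λ_sys = 5430 h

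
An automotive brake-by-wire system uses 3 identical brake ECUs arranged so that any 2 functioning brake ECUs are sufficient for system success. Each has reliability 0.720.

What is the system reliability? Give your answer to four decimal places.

R = Σ_{i=2}^{3} C(3,i) p^i (1−p)^{3−i} with p = 0.720
C(3,2)·0.720^2·0.280^1 = 0.435456
C(3,3)·0.720^3·0.280^0 = 0.373248
Sum = 0.8087

0.8087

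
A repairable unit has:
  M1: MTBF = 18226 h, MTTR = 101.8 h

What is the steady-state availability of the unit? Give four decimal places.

0.9944

A(M1) = MTBF/(MTBF+MTTR) = 18226/(18226+101.8) = 0.9944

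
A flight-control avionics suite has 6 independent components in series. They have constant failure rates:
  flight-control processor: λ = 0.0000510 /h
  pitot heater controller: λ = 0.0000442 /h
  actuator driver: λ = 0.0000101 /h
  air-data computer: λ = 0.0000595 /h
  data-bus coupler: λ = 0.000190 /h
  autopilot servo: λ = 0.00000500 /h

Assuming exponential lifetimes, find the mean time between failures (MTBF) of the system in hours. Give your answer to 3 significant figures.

Series of exponential components: λ_sys = Σ λ_i
λ_sys = 0.0000510 + 0.0000442 + 0.0000101 + 0.0000595 + 0.000190 + 0.00000500 = 3.5980e-04 /h
MTBF = 1 / λ_sys = 2780 h

2780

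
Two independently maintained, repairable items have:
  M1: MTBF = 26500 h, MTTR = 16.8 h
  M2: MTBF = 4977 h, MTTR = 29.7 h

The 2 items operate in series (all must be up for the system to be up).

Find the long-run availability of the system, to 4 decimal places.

0.9934

A(M1) = MTBF/(MTBF+MTTR) = 26500/(26500+16.8) = 0.999366
A(M2) = MTBF/(MTBF+MTTR) = 4977/(4977+29.7) = 0.994068
Series availability: 0.999366 × 0.994068 = 0.9934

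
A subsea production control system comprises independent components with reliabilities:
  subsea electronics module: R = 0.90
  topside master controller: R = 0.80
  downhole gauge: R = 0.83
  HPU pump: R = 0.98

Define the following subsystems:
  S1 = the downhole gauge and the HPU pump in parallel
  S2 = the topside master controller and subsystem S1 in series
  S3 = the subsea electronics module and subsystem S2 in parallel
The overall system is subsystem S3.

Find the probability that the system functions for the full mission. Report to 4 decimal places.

0.9797

Parallel (downhole gauge and HPU pump): 1 − (1 − 0.830000)(1 − 0.980000) = 0.996600
Series (topside master controller and [0.996600]): 0.800000 × 0.996600 = 0.797280
Parallel (subsea electronics module and [0.797280]): 1 − (1 − 0.900000)(1 − 0.797280) = 0.9797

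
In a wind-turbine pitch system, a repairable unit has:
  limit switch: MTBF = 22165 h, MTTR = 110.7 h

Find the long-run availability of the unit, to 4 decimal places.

0.9950

A(limit switch) = MTBF/(MTBF+MTTR) = 22165/(22165+110.7) = 0.9950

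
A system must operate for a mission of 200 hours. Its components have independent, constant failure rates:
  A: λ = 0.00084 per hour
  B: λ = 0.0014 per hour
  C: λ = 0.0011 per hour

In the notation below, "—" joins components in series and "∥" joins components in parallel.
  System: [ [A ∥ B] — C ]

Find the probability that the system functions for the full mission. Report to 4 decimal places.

0.7722

R(A) = exp(−0.00084 × 200) = 0.845354
R(B) = exp(−0.0014 × 200) = 0.755784
R(C) = exp(−0.0011 × 200) = 0.802519
Parallel (A and B): 1 − (1 − 0.845354)(1 − 0.755784) = 0.962233
Series ([0.962233] and C): 0.962233 × 0.802519 = 0.7722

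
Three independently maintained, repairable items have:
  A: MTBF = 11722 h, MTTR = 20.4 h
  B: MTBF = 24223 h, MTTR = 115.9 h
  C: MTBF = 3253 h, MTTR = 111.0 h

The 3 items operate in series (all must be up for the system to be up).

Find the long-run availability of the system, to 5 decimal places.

0.96073

A(A) = MTBF/(MTBF+MTTR) = 11722/(11722+20.4) = 0.998263
A(B) = MTBF/(MTBF+MTTR) = 24223/(24223+115.9) = 0.995238
A(C) = MTBF/(MTBF+MTTR) = 3253/(3253+111.0) = 0.967004
Series availability: 0.998263 × 0.995238 × 0.967004 = 0.96073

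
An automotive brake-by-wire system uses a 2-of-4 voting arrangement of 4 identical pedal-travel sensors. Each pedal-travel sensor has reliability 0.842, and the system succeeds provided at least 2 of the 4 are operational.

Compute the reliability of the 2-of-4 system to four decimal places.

0.9861

R = Σ_{i=2}^{4} C(4,i) p^i (1−p)^{4−i} with p = 0.842
C(4,2)·0.842^2·0.158^2 = 0.106191
C(4,3)·0.842^3·0.158^1 = 0.377271
C(4,4)·0.842^4·0.158^0 = 0.502630
Sum = 0.9861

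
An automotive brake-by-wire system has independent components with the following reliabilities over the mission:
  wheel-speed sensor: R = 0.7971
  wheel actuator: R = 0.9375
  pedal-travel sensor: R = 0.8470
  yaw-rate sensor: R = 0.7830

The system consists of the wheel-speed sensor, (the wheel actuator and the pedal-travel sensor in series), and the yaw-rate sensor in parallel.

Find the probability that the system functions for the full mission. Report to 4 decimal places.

Series (wheel actuator and pedal-travel sensor): 0.937500 × 0.847000 = 0.794063
Parallel (wheel-speed sensor, [0.794063], and yaw-rate sensor): 1 − (1 − 0.797100)(1 − 0.794063)(1 − 0.783000) = 0.9909

0.9909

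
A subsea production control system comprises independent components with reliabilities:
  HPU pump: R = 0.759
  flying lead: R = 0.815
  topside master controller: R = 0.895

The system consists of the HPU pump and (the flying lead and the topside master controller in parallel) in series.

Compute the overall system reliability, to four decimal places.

Parallel (flying lead and topside master controller): 1 − (1 − 0.815000)(1 − 0.895000) = 0.980575
Series (HPU pump and [0.980575]): 0.759000 × 0.980575 = 0.7443

0.7443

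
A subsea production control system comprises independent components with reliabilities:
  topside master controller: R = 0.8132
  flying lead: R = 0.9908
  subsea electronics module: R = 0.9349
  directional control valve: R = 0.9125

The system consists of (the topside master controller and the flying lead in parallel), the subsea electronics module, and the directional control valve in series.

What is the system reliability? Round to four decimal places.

Parallel (topside master controller and flying lead): 1 − (1 − 0.813200)(1 − 0.990800) = 0.998281
Series ([0.998281], subsea electronics module, and directional control valve): 0.998281 × 0.934900 × 0.912500 = 0.8516

0.8516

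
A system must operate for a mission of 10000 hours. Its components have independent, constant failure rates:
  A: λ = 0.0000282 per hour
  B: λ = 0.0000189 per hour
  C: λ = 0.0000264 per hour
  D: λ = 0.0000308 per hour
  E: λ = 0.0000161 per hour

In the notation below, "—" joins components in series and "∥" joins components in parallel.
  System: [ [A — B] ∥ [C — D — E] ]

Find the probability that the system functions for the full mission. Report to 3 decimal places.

0.805

R(A) = exp(−0.0000282 × 10000) = 0.75427
R(B) = exp(−0.0000189 × 10000) = 0.82779
R(C) = exp(−0.0000264 × 10000) = 0.76797
R(D) = exp(−0.0000308 × 10000) = 0.73492
R(E) = exp(−0.0000161 × 10000) = 0.85129
Series (A and B): 0.75427 × 0.82779 = 0.62438
Series (C, D, and E): 0.76797 × 0.73492 × 0.85129 = 0.48047
Parallel ([0.62438] and [0.48047]): 1 − (1 − 0.62438)(1 − 0.48047) = 0.805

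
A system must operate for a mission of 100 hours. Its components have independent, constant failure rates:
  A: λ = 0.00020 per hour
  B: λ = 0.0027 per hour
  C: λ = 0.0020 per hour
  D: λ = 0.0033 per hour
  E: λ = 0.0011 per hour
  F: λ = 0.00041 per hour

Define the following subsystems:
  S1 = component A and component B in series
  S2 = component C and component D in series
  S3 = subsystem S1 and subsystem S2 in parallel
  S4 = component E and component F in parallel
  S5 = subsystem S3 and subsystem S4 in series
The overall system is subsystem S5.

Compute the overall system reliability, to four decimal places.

R(A) = exp(−0.00020 × 100) = 0.980199
R(B) = exp(−0.0027 × 100) = 0.763379
R(C) = exp(−0.0020 × 100) = 0.818731
R(D) = exp(−0.0033 × 100) = 0.718924
R(E) = exp(−0.0011 × 100) = 0.895834
R(F) = exp(−0.00041 × 100) = 0.959829
Series (A and B): 0.980199 × 0.763379 = 0.748263
Series (C and D): 0.818731 × 0.718924 = 0.588605
Parallel ([0.748263] and [0.588605]): 1 − (1 − 0.748263)(1 − 0.588605) = 0.896437
Parallel (E and F): 1 − (1 − 0.895834)(1 − 0.959829) = 0.995816
Series ([0.896437] and [0.995816]): 0.896437 × 0.995816 = 0.8927

0.8927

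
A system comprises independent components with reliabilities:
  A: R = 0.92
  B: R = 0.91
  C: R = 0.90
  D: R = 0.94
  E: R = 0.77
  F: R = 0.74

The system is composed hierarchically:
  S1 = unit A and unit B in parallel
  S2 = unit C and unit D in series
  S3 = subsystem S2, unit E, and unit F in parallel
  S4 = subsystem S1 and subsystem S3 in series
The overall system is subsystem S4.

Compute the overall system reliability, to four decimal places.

0.9837

Parallel (A and B): 1 − (1 − 0.920000)(1 − 0.910000) = 0.992800
Series (C and D): 0.900000 × 0.940000 = 0.846000
Parallel ([0.846000], E, and F): 1 − (1 − 0.846000)(1 − 0.770000)(1 − 0.740000) = 0.990791
Series ([0.992800] and [0.990791]): 0.992800 × 0.990791 = 0.9837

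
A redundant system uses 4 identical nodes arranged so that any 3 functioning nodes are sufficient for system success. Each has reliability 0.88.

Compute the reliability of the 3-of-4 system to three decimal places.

R = Σ_{i=3}^{4} C(4,i) p^i (1−p)^{4−i} with p = 0.88
C(4,3)·0.88^3·0.12^1 = 0.32711
C(4,4)·0.88^4·0.12^0 = 0.59970
Sum = 0.927

0.927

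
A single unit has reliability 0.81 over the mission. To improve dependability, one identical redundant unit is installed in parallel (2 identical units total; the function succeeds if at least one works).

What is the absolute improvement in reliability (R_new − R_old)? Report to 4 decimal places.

0.1539

R_before = 0.81
R_after = 1 − (1 − 0.81)^2 = 0.9639
ΔR = 0.9639 − 0.81 = 0.1539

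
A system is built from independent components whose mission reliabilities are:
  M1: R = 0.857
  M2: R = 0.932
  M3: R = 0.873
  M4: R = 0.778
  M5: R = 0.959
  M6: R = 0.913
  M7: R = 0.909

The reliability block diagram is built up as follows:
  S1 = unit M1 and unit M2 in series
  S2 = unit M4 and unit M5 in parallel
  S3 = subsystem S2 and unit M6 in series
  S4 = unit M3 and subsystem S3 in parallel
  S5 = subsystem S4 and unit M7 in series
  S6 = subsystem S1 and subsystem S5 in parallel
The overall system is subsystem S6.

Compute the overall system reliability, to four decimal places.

Series (M1 and M2): 0.857000 × 0.932000 = 0.798724
Parallel (M4 and M5): 1 − (1 − 0.778000)(1 − 0.959000) = 0.990898
Series ([0.990898] and M6): 0.990898 × 0.913000 = 0.904690
Parallel (M3 and [0.904690]): 1 − (1 − 0.873000)(1 − 0.904690) = 0.987896
Series ([0.987896] and M7): 0.987896 × 0.909000 = 0.897997
Parallel ([0.798724] and [0.897997]): 1 − (1 − 0.798724)(1 − 0.897997) = 0.9795

0.9795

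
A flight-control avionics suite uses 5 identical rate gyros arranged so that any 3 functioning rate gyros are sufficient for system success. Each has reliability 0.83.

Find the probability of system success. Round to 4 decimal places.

R = Σ_{i=3}^{5} C(5,i) p^i (1−p)^{5−i} with p = 0.83
C(5,3)·0.83^3·0.17^2 = 0.165246
C(5,4)·0.83^4·0.17^1 = 0.403396
C(5,5)·0.83^5·0.17^0 = 0.393904
Sum = 0.9625

0.9625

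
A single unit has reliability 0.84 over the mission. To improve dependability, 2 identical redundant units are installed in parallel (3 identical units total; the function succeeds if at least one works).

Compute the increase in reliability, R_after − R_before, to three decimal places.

0.156

R_before = 0.84
R_after = 1 − (1 − 0.84)^3 = 0.996
ΔR = 0.996 − 0.84 = 0.156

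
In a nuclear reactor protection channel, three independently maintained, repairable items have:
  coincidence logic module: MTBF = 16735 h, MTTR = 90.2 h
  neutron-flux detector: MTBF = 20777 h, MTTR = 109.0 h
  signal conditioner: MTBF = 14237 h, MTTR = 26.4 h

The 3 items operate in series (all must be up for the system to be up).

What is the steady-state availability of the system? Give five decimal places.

0.98762

A(coincidence logic module) = MTBF/(MTBF+MTTR) = 16735/(16735+90.2) = 0.994639
A(neutron-flux detector) = MTBF/(MTBF+MTTR) = 20777/(20777+109.0) = 0.994781
A(signal conditioner) = MTBF/(MTBF+MTTR) = 14237/(14237+26.4) = 0.998149
Series availability: 0.994639 × 0.994781 × 0.998149 = 0.98762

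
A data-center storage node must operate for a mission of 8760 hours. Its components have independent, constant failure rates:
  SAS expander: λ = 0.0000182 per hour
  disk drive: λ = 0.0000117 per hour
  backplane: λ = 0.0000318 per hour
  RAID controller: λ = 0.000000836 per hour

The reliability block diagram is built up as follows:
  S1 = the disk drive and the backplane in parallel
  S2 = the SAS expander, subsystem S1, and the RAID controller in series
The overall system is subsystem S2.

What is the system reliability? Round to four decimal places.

R(SAS expander) = exp(−0.0000182 × 8760) = 0.852628
R(disk drive) = exp(−0.0000117 × 8760) = 0.902585
R(backplane) = exp(−0.0000318 × 8760) = 0.756867
R(RAID controller) = exp(−0.000000836 × 8760) = 0.992703
Parallel (disk drive and backplane): 1 − (1 − 0.902585)(1 − 0.756867) = 0.976315
Series (SAS expander, [0.976315], and RAID controller): 0.852628 × 0.976315 × 0.992703 = 0.8264

0.8264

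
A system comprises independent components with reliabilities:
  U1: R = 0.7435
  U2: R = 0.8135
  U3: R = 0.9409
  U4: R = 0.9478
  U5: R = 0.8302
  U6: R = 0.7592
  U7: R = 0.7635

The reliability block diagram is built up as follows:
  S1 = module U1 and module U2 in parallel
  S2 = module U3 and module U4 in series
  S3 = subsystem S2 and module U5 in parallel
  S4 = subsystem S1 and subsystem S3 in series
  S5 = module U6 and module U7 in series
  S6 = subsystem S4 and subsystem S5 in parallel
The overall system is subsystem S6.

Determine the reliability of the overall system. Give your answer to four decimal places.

Parallel (U1 and U2): 1 − (1 − 0.743500)(1 − 0.813500) = 0.952163
Series (U3 and U4): 0.940900 × 0.947800 = 0.891785
Parallel ([0.891785] and U5): 1 − (1 − 0.891785)(1 − 0.830200) = 0.981625
Series ([0.952163] and [0.981625]): 0.952163 × 0.981625 = 0.934667
Series (U6 and U7): 0.759200 × 0.763500 = 0.579649
Parallel ([0.934667] and [0.579649]): 1 − (1 − 0.934667)(1 − 0.579649) = 0.9725

0.9725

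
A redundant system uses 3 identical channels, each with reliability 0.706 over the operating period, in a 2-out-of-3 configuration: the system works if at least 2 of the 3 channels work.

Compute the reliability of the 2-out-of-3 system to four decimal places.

R = Σ_{i=2}^{3} C(3,i) p^i (1−p)^{3−i} with p = 0.706
C(3,2)·0.706^2·0.294^1 = 0.439621
C(3,3)·0.706^3·0.294^0 = 0.351896
Sum = 0.7915

0.7915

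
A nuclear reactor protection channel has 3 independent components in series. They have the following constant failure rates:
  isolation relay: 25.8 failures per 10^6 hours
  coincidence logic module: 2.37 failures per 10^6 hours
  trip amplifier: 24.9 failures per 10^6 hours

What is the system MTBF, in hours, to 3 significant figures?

18800

Series of exponential components: λ_sys = Σ λ_i
λ_sys = 0.0000258 + 0.00000237 + 0.0000249 = 5.3070e-05 /h
MTBF = 1 / λ_sys = 18800 h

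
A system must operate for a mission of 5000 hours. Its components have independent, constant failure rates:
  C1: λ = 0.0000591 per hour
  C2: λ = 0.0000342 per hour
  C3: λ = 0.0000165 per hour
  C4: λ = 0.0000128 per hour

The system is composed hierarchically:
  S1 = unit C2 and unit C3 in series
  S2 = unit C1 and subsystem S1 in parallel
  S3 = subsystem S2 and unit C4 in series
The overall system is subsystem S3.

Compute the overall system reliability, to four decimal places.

R(C1) = exp(−0.0000591 × 5000) = 0.744159
R(C2) = exp(−0.0000342 × 5000) = 0.842822
R(C3) = exp(−0.0000165 × 5000) = 0.920811
R(C4) = exp(−0.0000128 × 5000) = 0.938005
Series (C2 and C3): 0.842822 × 0.920811 = 0.776080
Parallel (C1 and [0.776080]): 1 − (1 − 0.744159)(1 − 0.776080) = 0.942712
Series ([0.942712] and C4): 0.942712 × 0.938005 = 0.8843

0.8843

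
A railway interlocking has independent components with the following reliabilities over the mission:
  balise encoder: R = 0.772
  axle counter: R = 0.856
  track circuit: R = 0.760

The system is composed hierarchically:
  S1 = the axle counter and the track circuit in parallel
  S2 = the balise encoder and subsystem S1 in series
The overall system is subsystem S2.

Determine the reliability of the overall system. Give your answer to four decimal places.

0.7453

Parallel (axle counter and track circuit): 1 − (1 − 0.856000)(1 − 0.760000) = 0.965440
Series (balise encoder and [0.965440]): 0.772000 × 0.965440 = 0.7453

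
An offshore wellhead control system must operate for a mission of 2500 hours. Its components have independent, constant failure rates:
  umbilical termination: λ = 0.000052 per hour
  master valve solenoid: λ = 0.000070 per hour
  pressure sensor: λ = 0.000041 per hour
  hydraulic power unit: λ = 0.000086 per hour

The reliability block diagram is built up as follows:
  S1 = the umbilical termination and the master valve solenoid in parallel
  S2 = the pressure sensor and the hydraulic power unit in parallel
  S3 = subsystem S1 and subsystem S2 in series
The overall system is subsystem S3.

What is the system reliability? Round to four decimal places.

0.9620

R(umbilical termination) = exp(−0.000052 × 2500) = 0.878095
R(master valve solenoid) = exp(−0.000070 × 2500) = 0.839457
R(pressure sensor) = exp(−0.000041 × 2500) = 0.902578
R(hydraulic power unit) = exp(−0.000086 × 2500) = 0.806541
Parallel (umbilical termination and master valve solenoid): 1 − (1 − 0.878095)(1 − 0.839457) = 0.980429
Parallel (pressure sensor and hydraulic power unit): 1 − (1 − 0.902578)(1 − 0.806541) = 0.981153
Series ([0.980429] and [0.981153]): 0.980429 × 0.981153 = 0.9620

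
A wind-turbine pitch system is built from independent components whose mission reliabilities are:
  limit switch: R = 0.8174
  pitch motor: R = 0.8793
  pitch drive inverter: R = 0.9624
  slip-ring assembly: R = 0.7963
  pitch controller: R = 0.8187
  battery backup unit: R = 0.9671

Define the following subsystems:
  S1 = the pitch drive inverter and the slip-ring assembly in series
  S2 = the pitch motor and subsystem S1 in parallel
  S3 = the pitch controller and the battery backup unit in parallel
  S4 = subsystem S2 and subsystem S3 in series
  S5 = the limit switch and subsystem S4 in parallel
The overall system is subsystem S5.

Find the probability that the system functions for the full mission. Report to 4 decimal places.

Series (pitch drive inverter and slip-ring assembly): 0.962400 × 0.796300 = 0.766359
Parallel (pitch motor and [0.766359]): 1 − (1 − 0.879300)(1 − 0.766359) = 0.971800
Parallel (pitch controller and battery backup unit): 1 − (1 − 0.818700)(1 − 0.967100) = 0.994035
Series ([0.971800] and [0.994035]): 0.971800 × 0.994035 = 0.966003
Parallel (limit switch and [0.966003]): 1 − (1 − 0.817400)(1 − 0.966003) = 0.9938

0.9938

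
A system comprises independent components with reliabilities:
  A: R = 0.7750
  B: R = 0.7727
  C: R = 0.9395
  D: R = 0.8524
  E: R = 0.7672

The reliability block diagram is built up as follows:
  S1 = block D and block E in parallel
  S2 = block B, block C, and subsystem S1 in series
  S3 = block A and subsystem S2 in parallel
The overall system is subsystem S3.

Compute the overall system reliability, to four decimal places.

Parallel (D and E): 1 − (1 − 0.852400)(1 − 0.767200) = 0.965639
Series (B, C, and [0.965639]): 0.772700 × 0.939500 × 0.965639 = 0.701007
Parallel (A and [0.701007]): 1 − (1 − 0.775000)(1 − 0.701007) = 0.9327

0.9327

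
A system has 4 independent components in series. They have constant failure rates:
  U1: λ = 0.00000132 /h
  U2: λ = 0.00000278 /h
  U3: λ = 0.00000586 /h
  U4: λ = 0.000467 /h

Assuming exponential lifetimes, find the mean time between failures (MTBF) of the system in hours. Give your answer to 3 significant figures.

Series of exponential components: λ_sys = Σ λ_i
λ_sys = 0.00000132 + 0.00000278 + 0.00000586 + 0.000467 = 4.7696e-04 /h
MTBF = 1 / λ_sys = 2100 h

2100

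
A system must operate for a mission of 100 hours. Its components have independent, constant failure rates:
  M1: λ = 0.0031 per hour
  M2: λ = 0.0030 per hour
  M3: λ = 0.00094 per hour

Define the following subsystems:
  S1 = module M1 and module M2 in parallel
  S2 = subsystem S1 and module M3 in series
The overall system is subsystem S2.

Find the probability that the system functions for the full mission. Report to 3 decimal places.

R(M1) = exp(−0.0031 × 100) = 0.73345
R(M2) = exp(−0.0030 × 100) = 0.74082
R(M3) = exp(−0.00094 × 100) = 0.91028
Parallel (M1 and M2): 1 − (1 − 0.73345)(1 − 0.74082) = 0.93092
Series ([0.93092] and M3): 0.93092 × 0.91028 = 0.847

0.847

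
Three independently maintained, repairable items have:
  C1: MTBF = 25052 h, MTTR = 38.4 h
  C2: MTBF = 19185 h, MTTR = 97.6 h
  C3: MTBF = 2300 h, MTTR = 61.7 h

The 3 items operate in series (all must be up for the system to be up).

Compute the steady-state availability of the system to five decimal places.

A(C1) = MTBF/(MTBF+MTTR) = 25052/(25052+38.4) = 0.998470
A(C2) = MTBF/(MTBF+MTTR) = 19185/(19185+97.6) = 0.994938
A(C3) = MTBF/(MTBF+MTTR) = 2300/(2300+61.7) = 0.973875
Series availability: 0.998470 × 0.994938 × 0.973875 = 0.96746

0.96746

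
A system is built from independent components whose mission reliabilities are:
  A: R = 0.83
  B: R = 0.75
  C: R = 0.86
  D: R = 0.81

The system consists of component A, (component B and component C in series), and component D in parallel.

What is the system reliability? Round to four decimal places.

0.9885

Series (B and C): 0.750000 × 0.860000 = 0.645000
Parallel (A, [0.645000], and D): 1 − (1 − 0.830000)(1 − 0.645000)(1 − 0.810000) = 0.9885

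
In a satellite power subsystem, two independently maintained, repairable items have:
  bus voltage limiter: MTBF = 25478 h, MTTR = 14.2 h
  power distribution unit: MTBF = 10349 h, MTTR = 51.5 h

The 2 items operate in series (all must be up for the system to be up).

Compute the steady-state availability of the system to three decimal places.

A(bus voltage limiter) = MTBF/(MTBF+MTTR) = 25478/(25478+14.2) = 0.999443
A(power distribution unit) = MTBF/(MTBF+MTTR) = 10349/(10349+51.5) = 0.995048
Series availability: 0.999443 × 0.995048 = 0.994

0.994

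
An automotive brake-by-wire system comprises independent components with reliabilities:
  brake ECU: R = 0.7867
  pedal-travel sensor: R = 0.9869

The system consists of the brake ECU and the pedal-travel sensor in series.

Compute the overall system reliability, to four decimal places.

0.7764

Series (brake ECU and pedal-travel sensor): 0.786700 × 0.986900 = 0.7764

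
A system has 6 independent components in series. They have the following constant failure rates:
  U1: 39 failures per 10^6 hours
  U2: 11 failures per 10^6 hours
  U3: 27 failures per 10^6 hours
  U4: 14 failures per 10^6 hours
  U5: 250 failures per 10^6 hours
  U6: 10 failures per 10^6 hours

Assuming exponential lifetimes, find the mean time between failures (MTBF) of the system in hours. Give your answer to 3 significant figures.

Series of exponential components: λ_sys = Σ λ_i
λ_sys = 0.000039 + 0.000011 + 0.000027 + 0.000014 + 0.00025 + 0.000010 = 3.5100e-04 /h
MTBF = 1 / λ_sys = 2850 h

2850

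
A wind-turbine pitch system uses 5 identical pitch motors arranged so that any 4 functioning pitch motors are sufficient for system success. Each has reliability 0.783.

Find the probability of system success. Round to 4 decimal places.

R = Σ_{i=4}^{5} C(5,i) p^i (1−p)^{5−i} with p = 0.783
C(5,4)·0.783^4·0.217^1 = 0.407828
C(5,5)·0.783^5·0.217^0 = 0.294313
Sum = 0.7021

0.7021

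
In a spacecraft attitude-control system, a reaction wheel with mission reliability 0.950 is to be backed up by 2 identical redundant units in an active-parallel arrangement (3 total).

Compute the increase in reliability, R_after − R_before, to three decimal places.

0.050

R_before = 0.950
R_after = 1 − (1 − 0.950)^3 = 1.000
ΔR = 1.000 − 0.950 = 0.050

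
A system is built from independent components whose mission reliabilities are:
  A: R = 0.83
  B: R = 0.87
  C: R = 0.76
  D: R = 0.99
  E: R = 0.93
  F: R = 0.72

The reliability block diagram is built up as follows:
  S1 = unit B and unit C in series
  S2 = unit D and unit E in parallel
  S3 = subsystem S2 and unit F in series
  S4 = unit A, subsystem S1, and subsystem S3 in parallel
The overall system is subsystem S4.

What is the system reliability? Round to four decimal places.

0.9838

Series (B and C): 0.870000 × 0.760000 = 0.661200
Parallel (D and E): 1 − (1 − 0.990000)(1 − 0.930000) = 0.999300
Series ([0.999300] and F): 0.999300 × 0.720000 = 0.719496
Parallel (A, [0.661200], and [0.719496]): 1 − (1 − 0.830000)(1 − 0.661200)(1 − 0.719496) = 0.9838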